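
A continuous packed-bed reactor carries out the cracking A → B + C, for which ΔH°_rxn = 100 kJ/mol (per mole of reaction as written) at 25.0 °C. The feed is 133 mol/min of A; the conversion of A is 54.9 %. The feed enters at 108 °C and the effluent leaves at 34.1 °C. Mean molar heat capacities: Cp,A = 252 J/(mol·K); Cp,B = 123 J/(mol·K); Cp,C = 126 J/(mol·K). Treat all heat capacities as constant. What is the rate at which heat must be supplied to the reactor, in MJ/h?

Q_in = 289 MJ/h

Extent of reaction ξ = 0.549 × 133 = 73.017 mol/min
Reaction term: ξ·ΔH°_rxn = 73.017 × 100 = 7301.7 kJ/min
Sensible, feed 108→25 °C: -2781.8 kJ/min
Outlet flows (mol/min): A 59.983, B 73.017, C 73.017
Sensible, products 25→34.1 °C: 303 kJ/min
Q = ΔH = 4822.9 kJ/min = 80.381 kW
Heat supplied = 289.37 MJ/h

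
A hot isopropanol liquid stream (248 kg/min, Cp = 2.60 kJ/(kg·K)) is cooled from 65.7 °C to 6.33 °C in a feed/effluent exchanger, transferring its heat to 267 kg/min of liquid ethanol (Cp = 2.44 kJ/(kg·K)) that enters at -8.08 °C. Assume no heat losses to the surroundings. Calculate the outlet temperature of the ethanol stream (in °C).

T_c,out = 50.7 °C

Heat released by hot stream: Q = 248 × 2.60 × (65.7 − 6.33) = 38282 kJ/min
Energy balance on cold side (adiabatic exchanger): Q = ṁ_c·Cp_c·(T_c,out − T_c,in)
T_c,out = -8.08 + 38282/(267 × 2.44) = 50.681 °C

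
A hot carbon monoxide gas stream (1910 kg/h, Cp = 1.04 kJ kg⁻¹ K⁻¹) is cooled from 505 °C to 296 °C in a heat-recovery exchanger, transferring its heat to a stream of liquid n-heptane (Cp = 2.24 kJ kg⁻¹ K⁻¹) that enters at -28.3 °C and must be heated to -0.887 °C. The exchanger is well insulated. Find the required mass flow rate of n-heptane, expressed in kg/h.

Heat released by hot stream: Q = 1910 × 1.04 × (505 − 296) = 415160 kJ/h
Energy balance on cold side (adiabatic exchanger): Q = ṁ_c·Cp_c·(T_c,out − T_c,in)
ṁ_c = 415160 / [2.24 × (-0.887 − -28.3)] = 6761 kg/h

ṁ_c = 6760 kg/h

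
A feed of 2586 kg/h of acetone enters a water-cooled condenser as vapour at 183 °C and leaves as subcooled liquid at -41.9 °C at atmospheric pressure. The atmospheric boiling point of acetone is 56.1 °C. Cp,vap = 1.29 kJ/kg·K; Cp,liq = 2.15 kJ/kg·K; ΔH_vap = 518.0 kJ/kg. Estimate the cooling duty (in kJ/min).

Q_c = 38500 kJ/min

vapour 183→56.1 °C: -163.7 kJ/kg
condensation at 56.1 °C: -518 kJ/kg
liquid 56.1→-41.9 °C: -210.7 kJ/kg
Δh = -163.7 + -518 + -210.7 = -892.4 kJ/kg
Q = ṁ·Δh = 2586 kg/h × -892.4 kJ/kg = -2.3077e+06 kJ/h
|Q| = 641.04 kW = 38462 kJ/min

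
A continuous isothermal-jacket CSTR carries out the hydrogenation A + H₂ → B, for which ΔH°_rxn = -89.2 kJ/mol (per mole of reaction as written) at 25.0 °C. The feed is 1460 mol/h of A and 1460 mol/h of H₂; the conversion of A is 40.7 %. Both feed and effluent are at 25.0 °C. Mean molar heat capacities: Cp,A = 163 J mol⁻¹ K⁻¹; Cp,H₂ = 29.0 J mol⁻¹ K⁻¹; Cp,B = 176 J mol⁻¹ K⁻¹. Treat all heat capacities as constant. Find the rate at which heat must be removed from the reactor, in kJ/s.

Extent of reaction ξ = 0.407 × 1460 = 594.22 mol/h
Reaction term: ξ·ΔH°_rxn = 594.22 × -89.2 = -53004 kJ/h
Q = ΔH = -53004 kJ/h = -14.723 kW
Heat removed = 14.723 kJ/s

Q_out = 14.7 kJ/s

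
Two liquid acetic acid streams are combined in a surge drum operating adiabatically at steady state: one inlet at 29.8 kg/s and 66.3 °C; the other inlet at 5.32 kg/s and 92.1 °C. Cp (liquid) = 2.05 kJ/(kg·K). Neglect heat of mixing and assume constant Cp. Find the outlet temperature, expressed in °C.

T_out = 70.2 °C

Adiabatic, steady state ⇒ Σ ṁᵢCp,ᵢ(T_out − Tᵢ) = 0
Σ ṁᵢCp,ᵢTᵢ = 29.8×2.05×66.3 + 5.32×2.05×92.1 = 5054.7
Σ ṁᵢCp,ᵢ = 29.8×2.05 + 5.32×2.05 = 71.996
T_out = 5054.7 / 71.996 = 70.208 °C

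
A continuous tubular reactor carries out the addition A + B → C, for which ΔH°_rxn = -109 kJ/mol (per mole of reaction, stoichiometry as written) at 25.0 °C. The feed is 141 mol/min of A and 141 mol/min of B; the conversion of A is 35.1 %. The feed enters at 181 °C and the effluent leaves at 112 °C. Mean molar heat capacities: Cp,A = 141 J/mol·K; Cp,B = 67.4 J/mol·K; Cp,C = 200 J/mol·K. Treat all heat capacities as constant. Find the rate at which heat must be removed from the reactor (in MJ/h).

Extent of reaction ξ = 0.351 × 141 = 49.491 mol/min
Reaction term: ξ·ΔH°_rxn = 49.491 × -109 = -5394.5 kJ/min
Sensible, feed 181→25 °C: -4584 kJ/min
Outlet flows (mol/min): A 91.509, B 91.509, C 49.491
Sensible, products 25→112 °C: 2520.3 kJ/min
Q = ΔH = -7458.2 kJ/min = -124.3 kW
Heat removed = 447.49 MJ/h

Q_out = 447 MJ/h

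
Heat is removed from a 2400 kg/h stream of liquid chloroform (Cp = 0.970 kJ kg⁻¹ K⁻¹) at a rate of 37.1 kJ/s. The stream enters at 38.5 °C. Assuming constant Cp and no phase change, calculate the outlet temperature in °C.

Q = 37.1 kJ/s = 133560 kJ/h
ΔT = Q/(ṁ·Cp) = 133560/(2400×0.970) = 57.371 K
T_out = 38.5 − 57.371 = -18.871 °C

T_out = -18.9 °C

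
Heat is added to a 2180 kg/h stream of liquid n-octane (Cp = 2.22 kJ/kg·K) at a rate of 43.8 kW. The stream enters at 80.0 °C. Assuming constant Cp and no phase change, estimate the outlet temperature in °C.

T_out = 113 °C

Q = 43.8 kW = 157680 kJ/h
ΔT = Q/(ṁ·Cp) = 157680/(2180×2.22) = 32.581 K
T_out = 80.0 + 32.581 = 112.58 °C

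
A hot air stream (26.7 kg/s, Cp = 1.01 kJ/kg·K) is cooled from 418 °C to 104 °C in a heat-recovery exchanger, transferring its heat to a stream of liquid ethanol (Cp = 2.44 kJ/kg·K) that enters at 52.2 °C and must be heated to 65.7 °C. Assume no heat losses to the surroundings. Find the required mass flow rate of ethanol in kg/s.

Heat released by hot stream: Q = 26.7 × 1.01 × (418 − 104) = 8467.6 kJ/s
Energy balance on cold side (adiabatic exchanger): Q = ṁ_c·Cp_c·(T_c,out − T_c,in)
ṁ_c = 8467.6 / [2.44 × (65.7 − 52.2)] = 257.06 kg/s

ṁ_c = 257 kg/s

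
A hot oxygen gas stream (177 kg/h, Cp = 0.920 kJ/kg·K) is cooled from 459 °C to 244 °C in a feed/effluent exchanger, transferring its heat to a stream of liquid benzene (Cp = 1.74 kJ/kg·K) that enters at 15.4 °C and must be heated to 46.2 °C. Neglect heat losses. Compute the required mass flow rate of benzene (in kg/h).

ṁ_c = 653 kg/h

Heat released by hot stream: Q = 177 × 0.920 × (459 − 244) = 35011 kJ/h
Energy balance on cold side (adiabatic exchanger): Q = ṁ_c·Cp_c·(T_c,out − T_c,in)
ṁ_c = 35011 / [1.74 × (46.2 − 15.4)] = 653.28 kg/h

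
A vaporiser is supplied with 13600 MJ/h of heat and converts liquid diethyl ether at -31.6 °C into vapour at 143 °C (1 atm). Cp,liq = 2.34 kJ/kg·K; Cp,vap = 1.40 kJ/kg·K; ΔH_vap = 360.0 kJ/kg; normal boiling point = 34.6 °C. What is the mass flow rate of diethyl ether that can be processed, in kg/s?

Δh = 2.34×(34.6−-31.6) + 360.0 + 1.40×(143−34.6) = 666.67 kJ/kg
Q = 13600 MJ/h = 3777.8 kJ/s = 3777.8 kJ/s
ṁ = Q/Δh = 3777.8 / 666.67 = 5.6667 kg/s

ṁ = 5.67 kg/s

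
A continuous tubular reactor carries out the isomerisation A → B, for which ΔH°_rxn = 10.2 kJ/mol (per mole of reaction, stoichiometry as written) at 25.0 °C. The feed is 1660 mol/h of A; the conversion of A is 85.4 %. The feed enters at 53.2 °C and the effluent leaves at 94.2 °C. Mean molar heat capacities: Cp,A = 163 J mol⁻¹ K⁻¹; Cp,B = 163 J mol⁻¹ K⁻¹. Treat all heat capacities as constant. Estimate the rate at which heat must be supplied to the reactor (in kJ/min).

Q_in = 426 kJ/min

Extent of reaction ξ = 0.854 × 1660 = 1417.6 mol/h
Reaction term: ξ·ΔH°_rxn = 1417.6 × 10.2 = 14460 kJ/h
Sensible, feed 53.2→25 °C: -7630.4 kJ/h
Outlet flows (mol/h): A 242.36, B 1417.6
Sensible, products 25→94.2 °C: 18724 kJ/h
Q = ΔH = 25554 kJ/h = 7.0983 kW
Heat supplied = 425.9 kJ/min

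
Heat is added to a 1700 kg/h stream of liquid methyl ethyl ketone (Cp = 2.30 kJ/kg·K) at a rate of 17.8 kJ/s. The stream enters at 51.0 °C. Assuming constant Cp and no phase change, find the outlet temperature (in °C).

T_out = 67.4 °C

Q = 17.8 kJ/s = 64080 kJ/h
ΔT = Q/(ṁ·Cp) = 64080/(1700×2.30) = 16.389 K
T_out = 51.0 + 16.389 = 67.389 °C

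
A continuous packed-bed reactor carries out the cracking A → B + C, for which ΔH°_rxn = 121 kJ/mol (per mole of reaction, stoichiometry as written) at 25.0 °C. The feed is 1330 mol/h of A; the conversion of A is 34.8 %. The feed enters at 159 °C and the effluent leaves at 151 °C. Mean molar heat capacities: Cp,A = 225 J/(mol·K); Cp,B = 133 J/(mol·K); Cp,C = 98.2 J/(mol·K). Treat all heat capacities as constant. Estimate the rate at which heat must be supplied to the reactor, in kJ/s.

Extent of reaction ξ = 0.348 × 1330 = 462.84 mol/h
Reaction term: ξ·ΔH°_rxn = 462.84 × 121 = 56004 kJ/h
Sensible, feed 159→25 °C: -40100 kJ/h
Outlet flows (mol/h): A 867.16, B 462.84, C 462.84
Sensible, products 25→151 °C: 38067 kJ/h
Q = ΔH = 53971 kJ/h = 14.992 kW
Heat supplied = 14.992 kJ/s

Q_in = 15.0 kJ/s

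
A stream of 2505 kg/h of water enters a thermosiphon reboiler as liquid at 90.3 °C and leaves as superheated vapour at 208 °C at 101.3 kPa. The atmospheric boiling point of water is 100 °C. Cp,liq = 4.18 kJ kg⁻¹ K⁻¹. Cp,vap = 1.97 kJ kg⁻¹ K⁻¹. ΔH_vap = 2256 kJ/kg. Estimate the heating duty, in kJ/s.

Q = 1750 kJ/s

liquid 90.3→100 °C: 40.546 kJ/kg
vaporisation at 100 °C: 2256 kJ/kg
vapour 100→208 °C: 212.76 kJ/kg
Δh = 40.546 + 2256 + 212.76 = 2509.3 kJ/kg
Q = ṁ·Δh = 2505 kg/h × 2509.3 kJ/kg = 6.2858e+06 kJ/h
|Q| = 1746.1 kW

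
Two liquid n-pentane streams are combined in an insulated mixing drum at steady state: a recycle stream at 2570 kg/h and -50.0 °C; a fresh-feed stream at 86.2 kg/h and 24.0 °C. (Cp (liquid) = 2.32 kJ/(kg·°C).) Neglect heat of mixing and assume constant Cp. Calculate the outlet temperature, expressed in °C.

Adiabatic, steady state ⇒ Σ ṁᵢCp,ᵢ(T_out − Tᵢ) = 0
Σ ṁᵢCp,ᵢTᵢ = 2570×2.32×-50.0 + 86.2×2.32×24.0 = -293320
Σ ṁᵢCp,ᵢ = 2570×2.32 + 86.2×2.32 = 6162.4
T_out = -293320 / 6162.4 = -47.599 °C

T_out = -47.6 °C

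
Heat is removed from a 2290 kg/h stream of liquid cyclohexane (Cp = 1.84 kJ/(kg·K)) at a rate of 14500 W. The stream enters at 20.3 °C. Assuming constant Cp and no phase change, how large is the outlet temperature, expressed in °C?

T_out = 7.91 °C

Q = 14500 W = 52200 kJ/h
ΔT = Q/(ṁ·Cp) = 52200/(2290×1.84) = 12.388 K
T_out = 20.3 − 12.388 = 7.9115 °C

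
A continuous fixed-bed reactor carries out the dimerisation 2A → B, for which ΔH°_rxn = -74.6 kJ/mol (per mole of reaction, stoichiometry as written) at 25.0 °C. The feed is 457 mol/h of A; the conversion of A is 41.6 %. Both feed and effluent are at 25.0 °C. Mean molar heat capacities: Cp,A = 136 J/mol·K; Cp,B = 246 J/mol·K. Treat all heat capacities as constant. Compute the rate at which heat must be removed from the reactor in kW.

Q_out = 1.97 kW

Extent of reaction ξ = 0.416 × 457 / 2 = 95.056 mol/h
Reaction term: ξ·ΔH°_rxn = 95.056 × -74.6 = -7091.2 kJ/h
Q = ΔH = -7091.2 kJ/h = -1.9698 kW
Heat removed = 1.9698 kW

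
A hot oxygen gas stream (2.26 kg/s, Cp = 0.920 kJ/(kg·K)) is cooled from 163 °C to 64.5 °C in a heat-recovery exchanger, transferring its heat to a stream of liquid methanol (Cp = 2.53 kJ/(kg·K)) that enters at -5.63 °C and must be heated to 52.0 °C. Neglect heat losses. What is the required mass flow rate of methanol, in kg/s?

ṁ_c = 1.40 kg/s

Heat released by hot stream: Q = 2.26 × 0.920 × (163 − 64.5) = 204.8 kJ/s
Energy balance on cold side (adiabatic exchanger): Q = ṁ_c·Cp_c·(T_c,out − T_c,in)
ṁ_c = 204.8 / [2.53 × (52.0 − -5.63)] = 1.4046 kg/s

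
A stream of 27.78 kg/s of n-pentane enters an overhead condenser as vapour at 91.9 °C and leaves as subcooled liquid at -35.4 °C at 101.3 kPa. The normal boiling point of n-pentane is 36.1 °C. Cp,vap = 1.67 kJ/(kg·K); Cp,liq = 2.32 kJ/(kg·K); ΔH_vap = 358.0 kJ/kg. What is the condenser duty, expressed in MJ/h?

Q_c = 61700 MJ/h

vapour 91.9→36.1 °C: -93.186 kJ/kg
condensation at 36.1 °C: -358 kJ/kg
liquid 36.1→-35.4 °C: -165.88 kJ/kg
Δh = -93.186 + -358 + -165.88 = -617.07 kJ/kg
Q = ṁ·Δh = 27.78 kg/s × -617.07 kJ/kg = -17142 kJ/s
|Q| = 17142 kW = 61712 MJ/h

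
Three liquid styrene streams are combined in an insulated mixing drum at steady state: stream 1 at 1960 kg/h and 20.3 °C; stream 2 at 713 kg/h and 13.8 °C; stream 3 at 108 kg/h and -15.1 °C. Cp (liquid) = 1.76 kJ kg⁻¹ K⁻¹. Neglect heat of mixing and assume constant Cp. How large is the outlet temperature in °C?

Adiabatic, steady state ⇒ Σ ṁᵢCp,ᵢ(T_out − Tᵢ) = 0
Σ ṁᵢCp,ᵢTᵢ = 1960×1.76×20.3 + 713×1.76×13.8 + 108×1.76×-15.1 = 84474
Σ ṁᵢCp,ᵢ = 1960×1.76 + 713×1.76 + 108×1.76 = 4894.6
T_out = 84474 / 4894.6 = 17.259 °C

T_out = 17.3 °C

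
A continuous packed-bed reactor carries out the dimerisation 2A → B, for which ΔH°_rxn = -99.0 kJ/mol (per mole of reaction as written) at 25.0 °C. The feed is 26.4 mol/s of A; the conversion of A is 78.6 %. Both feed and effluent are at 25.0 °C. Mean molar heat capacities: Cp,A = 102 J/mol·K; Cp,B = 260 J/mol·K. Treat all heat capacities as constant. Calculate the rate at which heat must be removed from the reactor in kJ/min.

Extent of reaction ξ = 0.786 × 26.4 / 2 = 10.375 mol/s
Reaction term: ξ·ΔH°_rxn = 10.375 × -99.0 = -1027.1 kJ/s
Q = ΔH = -1027.1 kJ/s = -1027.1 kW
Heat removed = 61629 kJ/min

Q_out = 61600 kJ/min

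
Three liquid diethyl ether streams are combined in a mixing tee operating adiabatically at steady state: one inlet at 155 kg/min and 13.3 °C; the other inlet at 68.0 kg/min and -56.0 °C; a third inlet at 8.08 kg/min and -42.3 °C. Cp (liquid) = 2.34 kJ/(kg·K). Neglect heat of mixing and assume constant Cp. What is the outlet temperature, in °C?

Energy balance with Q = 0: Σ ṁᵢCp,ᵢ(T_out − Tᵢ) = 0
Σ ṁᵢCp,ᵢTᵢ = 155×2.34×13.3 + 68.0×2.34×-56.0 + 8.08×2.34×-42.3 = -4886.6
Σ ṁᵢCp,ᵢ = 155×2.34 + 68.0×2.34 + 8.08×2.34 = 540.73
T_out = -4886.6 / 540.73 = -9.0371 °C

T_out = -9.04 °C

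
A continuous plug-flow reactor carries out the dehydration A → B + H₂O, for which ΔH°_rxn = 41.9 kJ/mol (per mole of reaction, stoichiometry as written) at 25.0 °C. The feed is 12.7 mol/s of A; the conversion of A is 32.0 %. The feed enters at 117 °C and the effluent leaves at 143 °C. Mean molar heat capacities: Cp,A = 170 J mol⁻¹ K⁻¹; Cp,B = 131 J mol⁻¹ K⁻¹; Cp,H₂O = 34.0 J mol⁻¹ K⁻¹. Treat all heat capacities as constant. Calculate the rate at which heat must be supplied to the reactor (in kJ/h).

Extent of reaction ξ = 0.320 × 12.7 = 4.064 mol/s
Reaction term: ξ·ΔH°_rxn = 4.064 × 41.9 = 170.28 kJ/s
Sensible, feed 117→25 °C: -198.63 kJ/s
Outlet flows (mol/s): A 8.636, B 4.064, H₂O 4.064
Sensible, products 25→143 °C: 252.36 kJ/s
Q = ΔH = 224.02 kJ/s = 224.02 kW
Heat supplied = 806460 kJ/h

Q_in = 806000 kJ/h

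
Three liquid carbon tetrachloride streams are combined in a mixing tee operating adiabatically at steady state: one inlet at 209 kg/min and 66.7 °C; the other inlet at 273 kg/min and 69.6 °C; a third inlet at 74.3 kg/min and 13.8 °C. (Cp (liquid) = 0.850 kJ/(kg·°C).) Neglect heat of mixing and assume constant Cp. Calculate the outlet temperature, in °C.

T_out = 61.1 °C

Energy balance with Q = 0: Σ ṁᵢCp,ᵢ(T_out − Tᵢ) = 0
T_out = Σ ṁᵢCp,ᵢTᵢ / Σ ṁᵢCp,ᵢ
      = 28871 / 472.85 = 61.058 °C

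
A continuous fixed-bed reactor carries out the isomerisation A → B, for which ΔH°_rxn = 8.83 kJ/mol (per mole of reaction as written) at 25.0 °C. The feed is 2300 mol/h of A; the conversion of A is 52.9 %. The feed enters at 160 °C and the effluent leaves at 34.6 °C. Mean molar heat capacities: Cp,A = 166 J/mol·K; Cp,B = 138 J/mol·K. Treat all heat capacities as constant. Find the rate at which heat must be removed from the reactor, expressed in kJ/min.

Q_out = 624 kJ/min

Extent of reaction ξ = 0.529 × 2300 = 1216.7 mol/h
Reaction term: ξ·ΔH°_rxn = 1216.7 × 8.83 = 10743 kJ/h
Sensible, feed 160→25 °C: -51543 kJ/h
Outlet flows (mol/h): A 1083.3, B 1216.7
Sensible, products 25→34.6 °C: 3338.2 kJ/h
Q = ΔH = -37461 kJ/h = -10.406 kW
Heat removed = 624.36 kJ/min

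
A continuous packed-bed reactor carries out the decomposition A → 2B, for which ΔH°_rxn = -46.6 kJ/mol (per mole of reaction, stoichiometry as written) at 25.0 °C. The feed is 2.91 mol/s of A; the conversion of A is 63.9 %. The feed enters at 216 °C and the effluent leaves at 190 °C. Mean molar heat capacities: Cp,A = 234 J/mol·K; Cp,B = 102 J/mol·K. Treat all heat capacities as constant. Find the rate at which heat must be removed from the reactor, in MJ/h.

Extent of reaction ξ = 0.639 × 2.91 = 1.8595 mol/s
Reaction term: ξ·ΔH°_rxn = 1.8595 × -46.6 = -86.652 kJ/s
Sensible, feed 216→25 °C: -130.06 kJ/s
Outlet flows (mol/s): A 1.0505, B 3.719
Sensible, products 25→190 °C: 103.15 kJ/s
Q = ΔH = -113.56 kJ/s = -113.56 kW
Heat removed = 408.82 MJ/h

Q_out = 409 MJ/h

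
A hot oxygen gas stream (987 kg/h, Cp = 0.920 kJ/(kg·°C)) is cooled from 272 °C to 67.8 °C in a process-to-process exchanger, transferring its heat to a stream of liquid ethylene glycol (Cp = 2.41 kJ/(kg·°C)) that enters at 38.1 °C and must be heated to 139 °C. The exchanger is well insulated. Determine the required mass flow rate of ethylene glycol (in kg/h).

ṁ_c = 763 kg/h

Heat released by hot stream: Q = 987 × 0.920 × (272 − 67.8) = 185420 kJ/h
Energy balance on cold side (adiabatic exchanger): Q = ṁ_c·Cp_c·(T_c,out − T_c,in)
ṁ_c = 185420 / [2.41 × (139 − 38.1)] = 762.52 kg/h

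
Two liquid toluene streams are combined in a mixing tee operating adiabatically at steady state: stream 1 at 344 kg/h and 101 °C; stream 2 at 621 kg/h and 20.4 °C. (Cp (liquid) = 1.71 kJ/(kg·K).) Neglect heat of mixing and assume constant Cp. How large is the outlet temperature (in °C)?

Adiabatic, steady state ⇒ Σ ṁᵢCp,ᵢ(T_out − Tᵢ) = 0
T_out = Σ ṁᵢCp,ᵢTᵢ / Σ ṁᵢCp,ᵢ
      = 81075 / 1650.2 = 49.132 °C

T_out = 49.1 °C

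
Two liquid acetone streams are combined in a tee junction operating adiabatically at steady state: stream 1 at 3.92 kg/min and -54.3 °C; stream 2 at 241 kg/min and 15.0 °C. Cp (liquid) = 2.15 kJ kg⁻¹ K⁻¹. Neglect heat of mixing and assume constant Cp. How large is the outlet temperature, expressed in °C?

Energy balance with Q = 0: Σ ṁᵢCp,ᵢ(T_out − Tᵢ) = 0
Σ ṁᵢCp,ᵢTᵢ = 3.92×2.15×-54.3 + 241×2.15×15.0 = 7314.6
Σ ṁᵢCp,ᵢ = 3.92×2.15 + 241×2.15 = 526.58
T_out = 7314.6 / 526.58 = 13.891 °C

T_out = 13.9 °C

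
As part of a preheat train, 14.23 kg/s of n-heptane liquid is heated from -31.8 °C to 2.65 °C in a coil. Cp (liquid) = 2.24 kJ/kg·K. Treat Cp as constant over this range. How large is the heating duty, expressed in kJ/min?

Q = 65900 kJ/min

Q = ṁ·Cp·ΔT = 14.23 × 2.24 × (2.65 − -31.8) = 1098.1 kJ/s
Heating duty = 65886 kJ/min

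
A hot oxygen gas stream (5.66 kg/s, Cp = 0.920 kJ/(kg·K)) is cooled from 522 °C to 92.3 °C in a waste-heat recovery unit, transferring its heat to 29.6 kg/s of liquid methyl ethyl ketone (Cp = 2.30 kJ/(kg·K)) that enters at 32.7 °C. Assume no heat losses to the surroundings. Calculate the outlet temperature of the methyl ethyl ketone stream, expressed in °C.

T_c,out = 65.6 °C

Heat released by hot stream: Q = 5.66 × 0.920 × (522 − 92.3) = 2237.5 kJ/s
Energy balance on cold side (adiabatic exchanger): Q = ṁ_c·Cp_c·(T_c,out − T_c,in)
T_c,out = 32.7 + 2237.5/(29.6 × 2.30) = 65.566 °C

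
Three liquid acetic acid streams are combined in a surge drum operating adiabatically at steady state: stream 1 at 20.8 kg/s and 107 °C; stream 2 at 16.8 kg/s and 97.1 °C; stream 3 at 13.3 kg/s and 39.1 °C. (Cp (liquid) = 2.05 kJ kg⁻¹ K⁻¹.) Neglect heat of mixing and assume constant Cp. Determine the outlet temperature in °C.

T_out = 86.0 °C

Adiabatic, steady state ⇒ Σ ṁᵢCp,ᵢ(T_out − Tᵢ) = 0
T_out = Σ ṁᵢCp,ᵢTᵢ / Σ ṁᵢCp,ᵢ
      = 8972.7 / 104.34 = 85.99 °C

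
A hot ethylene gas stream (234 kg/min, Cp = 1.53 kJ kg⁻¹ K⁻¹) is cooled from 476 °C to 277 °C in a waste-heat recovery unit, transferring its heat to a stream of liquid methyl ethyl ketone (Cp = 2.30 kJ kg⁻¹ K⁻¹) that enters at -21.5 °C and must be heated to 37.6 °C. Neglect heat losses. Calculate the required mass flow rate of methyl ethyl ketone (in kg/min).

ṁ_c = 524 kg/min

Heat released by hot stream: Q = 234 × 1.53 × (476 − 277) = 71246 kJ/min
Energy balance on cold side (adiabatic exchanger): Q = ṁ_c·Cp_c·(T_c,out − T_c,in)
ṁ_c = 71246 / [2.30 × (37.6 − -21.5)] = 524.14 kg/min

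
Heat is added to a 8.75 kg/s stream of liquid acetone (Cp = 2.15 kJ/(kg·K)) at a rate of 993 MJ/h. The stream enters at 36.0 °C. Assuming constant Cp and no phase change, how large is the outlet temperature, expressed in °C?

Q = 993 MJ/h = 275.83 kJ/s
ΔT = Q/(ṁ·Cp) = 275.83/(8.75×2.15) = 14.662 K
T_out = 36.0 + 14.662 = 50.662 °C

T_out = 50.7 °C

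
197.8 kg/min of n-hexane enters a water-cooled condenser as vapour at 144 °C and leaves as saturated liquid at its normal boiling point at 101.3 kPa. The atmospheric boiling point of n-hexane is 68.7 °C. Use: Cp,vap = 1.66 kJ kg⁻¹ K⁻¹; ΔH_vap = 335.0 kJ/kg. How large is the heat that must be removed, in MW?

vapour 144→68.7 °C: -125 kJ/kg
condensation at 68.7 °C: -335 kJ/kg
Δh = -125 + -335 = -460 kJ/kg
Q = ṁ·Δh = 197.8 kg/min × -460 kJ/kg = -90988 kJ/min
|Q| = 1516.5 kW = 1.5165 MW

Q_c = 1.52 MW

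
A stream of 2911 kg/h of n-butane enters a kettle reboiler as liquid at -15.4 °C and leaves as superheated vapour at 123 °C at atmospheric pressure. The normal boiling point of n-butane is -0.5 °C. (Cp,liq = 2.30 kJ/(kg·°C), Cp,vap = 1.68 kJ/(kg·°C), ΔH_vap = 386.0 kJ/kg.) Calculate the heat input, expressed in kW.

Q = 508 kW

liquid -15.4→-0.5 °C: 34.27 kJ/kg
vaporisation at -0.5 °C: 386 kJ/kg
vapour -0.5→123 °C: 207.48 kJ/kg
Δh = 34.27 + 386 + 207.48 = 627.75 kJ/kg
Q = ṁ·Δh = 2911 kg/h × 627.75 kJ/kg = 1.8274e+06 kJ/h
|Q| = 507.61 kW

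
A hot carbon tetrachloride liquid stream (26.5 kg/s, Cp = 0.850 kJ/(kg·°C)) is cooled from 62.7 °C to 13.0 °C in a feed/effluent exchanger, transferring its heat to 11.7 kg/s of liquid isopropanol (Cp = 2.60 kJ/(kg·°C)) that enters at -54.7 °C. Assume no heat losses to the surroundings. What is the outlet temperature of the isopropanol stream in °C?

T_c,out = -17.9 °C

Heat released by hot stream: Q = 26.5 × 0.850 × (62.7 − 13.0) = 1119.5 kJ/s
Energy balance on cold side (adiabatic exchanger): Q = ṁ_c·Cp_c·(T_c,out − T_c,in)
T_c,out = -54.7 + 1119.5/(11.7 × 2.60) = -17.899 °C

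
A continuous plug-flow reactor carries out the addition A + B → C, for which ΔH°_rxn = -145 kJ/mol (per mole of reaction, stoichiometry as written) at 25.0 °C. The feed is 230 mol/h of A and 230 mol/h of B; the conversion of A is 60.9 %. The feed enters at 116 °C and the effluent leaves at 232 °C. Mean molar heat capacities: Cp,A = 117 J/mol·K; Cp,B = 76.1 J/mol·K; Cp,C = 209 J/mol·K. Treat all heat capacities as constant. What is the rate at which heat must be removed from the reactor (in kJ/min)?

Extent of reaction ξ = 0.609 × 230 = 140.07 mol/h
Reaction term: ξ·ΔH°_rxn = 140.07 × -145 = -20310 kJ/h
Sensible, feed 116→25 °C: -4041.6 kJ/h
Outlet flows (mol/h): A 89.93, B 89.93, C 140.07
Sensible, products 25→232 °C: 9654.5 kJ/h
Q = ΔH = -14697 kJ/h = -4.0826 kW
Heat removed = 244.95 kJ/min

Q_out = 245 kJ/min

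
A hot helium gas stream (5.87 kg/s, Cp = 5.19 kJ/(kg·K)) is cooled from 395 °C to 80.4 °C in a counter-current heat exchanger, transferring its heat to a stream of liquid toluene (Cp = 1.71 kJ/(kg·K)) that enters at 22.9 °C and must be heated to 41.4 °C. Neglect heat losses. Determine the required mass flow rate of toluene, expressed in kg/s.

Heat released by hot stream: Q = 5.87 × 5.19 × (395 − 80.4) = 9584.4 kJ/s
Energy balance on cold side (adiabatic exchanger): Q = ṁ_c·Cp_c·(T_c,out − T_c,in)
ṁ_c = 9584.4 / [1.71 × (41.4 − 22.9)] = 302.97 kg/s

ṁ_c = 303 kg/s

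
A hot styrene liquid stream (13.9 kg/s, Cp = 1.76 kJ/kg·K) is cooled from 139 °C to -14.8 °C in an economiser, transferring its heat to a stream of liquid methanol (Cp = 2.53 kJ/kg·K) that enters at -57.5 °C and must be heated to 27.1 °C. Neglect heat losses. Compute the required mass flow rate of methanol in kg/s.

ṁ_c = 17.6 kg/s

Heat released by hot stream: Q = 13.9 × 1.76 × (139 − -14.8) = 3762.6 kJ/s
Energy balance on cold side (adiabatic exchanger): Q = ṁ_c·Cp_c·(T_c,out − T_c,in)
ṁ_c = 3762.6 / [2.53 × (27.1 − -57.5)] = 17.579 kg/s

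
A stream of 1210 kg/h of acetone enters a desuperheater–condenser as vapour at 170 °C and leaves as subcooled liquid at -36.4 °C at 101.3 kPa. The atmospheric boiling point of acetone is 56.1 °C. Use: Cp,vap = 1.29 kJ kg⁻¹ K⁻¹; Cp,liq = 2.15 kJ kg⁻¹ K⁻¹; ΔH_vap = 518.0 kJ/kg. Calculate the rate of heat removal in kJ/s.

Q_c = 290 kJ/s

vapour 170→56.1 °C: -146.93 kJ/kg
condensation at 56.1 °C: -518 kJ/kg
liquid 56.1→-36.4 °C: -198.88 kJ/kg
Δh = -146.93 + -518 + -198.88 = -863.81 kJ/kg
Q = ṁ·Δh = 1210 kg/h × -863.81 kJ/kg = -1.0452e+06 kJ/h
|Q| = 290.33 kW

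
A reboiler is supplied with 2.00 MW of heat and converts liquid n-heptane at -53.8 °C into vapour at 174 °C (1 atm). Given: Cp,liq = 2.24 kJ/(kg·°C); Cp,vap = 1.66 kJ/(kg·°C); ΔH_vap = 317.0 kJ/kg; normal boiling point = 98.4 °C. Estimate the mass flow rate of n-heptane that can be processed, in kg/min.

ṁ = 153 kg/min

Δh = 2.24×(98.4−-53.8) + 317.0 + 1.66×(174−98.4) = 783.42 kJ/kg
Q = 2.00 MW = 2000 kJ/s = 120000 kJ/min
ṁ = Q/Δh = 120000 / 783.42 = 153.17 kg/min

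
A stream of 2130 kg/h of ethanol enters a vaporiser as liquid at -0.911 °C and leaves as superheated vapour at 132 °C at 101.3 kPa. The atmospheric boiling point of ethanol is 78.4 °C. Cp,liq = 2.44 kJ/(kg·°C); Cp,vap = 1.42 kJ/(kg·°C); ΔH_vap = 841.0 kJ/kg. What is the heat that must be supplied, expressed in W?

Q = 657000 W

liquid -0.911→78.4 °C: 193.52 kJ/kg
vaporisation at 78.4 °C: 841 kJ/kg
vapour 78.4→132 °C: 76.112 kJ/kg
Δh = 193.52 + 841 + 76.112 = 1110.6 kJ/kg
Q = ṁ·Δh = 2130 kg/h × 1110.6 kJ/kg = 2.3656e+06 kJ/h
|Q| = 657.12 kW = 657120 W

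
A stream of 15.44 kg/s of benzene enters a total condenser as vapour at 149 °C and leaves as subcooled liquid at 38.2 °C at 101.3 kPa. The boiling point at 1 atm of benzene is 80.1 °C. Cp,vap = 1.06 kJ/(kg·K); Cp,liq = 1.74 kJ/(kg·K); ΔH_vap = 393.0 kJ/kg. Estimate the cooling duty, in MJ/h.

Q_c = 30000 MJ/h

vapour 149→80.1 °C: -73.034 kJ/kg
condensation at 80.1 °C: -393 kJ/kg
liquid 80.1→38.2 °C: -72.906 kJ/kg
Δh = -73.034 + -393 + -72.906 = -538.94 kJ/kg
Q = ṁ·Δh = 15.44 kg/s × -538.94 kJ/kg = -8321.2 kJ/s
|Q| = 8321.2 kW = 29956 MJ/h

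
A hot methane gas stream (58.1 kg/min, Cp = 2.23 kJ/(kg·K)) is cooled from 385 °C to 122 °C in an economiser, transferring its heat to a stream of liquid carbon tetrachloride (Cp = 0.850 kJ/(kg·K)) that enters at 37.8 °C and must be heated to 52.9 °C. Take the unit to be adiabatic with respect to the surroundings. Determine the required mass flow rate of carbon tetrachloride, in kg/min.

ṁ_c = 2650 kg/min

Heat released by hot stream: Q = 58.1 × 2.23 × (385 − 122) = 34075 kJ/min
Energy balance on cold side (adiabatic exchanger): Q = ṁ_c·Cp_c·(T_c,out − T_c,in)
ṁ_c = 34075 / [0.850 × (52.9 − 37.8)] = 2654.9 kg/min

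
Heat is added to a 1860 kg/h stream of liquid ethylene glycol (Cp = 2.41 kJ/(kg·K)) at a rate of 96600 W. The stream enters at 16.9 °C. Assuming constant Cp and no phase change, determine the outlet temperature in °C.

Q = 96600 W = 347760 kJ/h
ΔT = Q/(ṁ·Cp) = 347760/(1860×2.41) = 77.58 K
T_out = 16.9 + 77.58 = 94.48 °C

T_out = 94.5 °C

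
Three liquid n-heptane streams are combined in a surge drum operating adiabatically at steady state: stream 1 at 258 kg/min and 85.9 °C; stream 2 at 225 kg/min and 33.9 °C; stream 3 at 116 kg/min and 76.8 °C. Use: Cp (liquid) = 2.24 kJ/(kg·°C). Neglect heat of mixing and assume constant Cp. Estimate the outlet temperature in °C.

Energy balance with Q = 0: Σ ṁᵢCp,ᵢ(T_out − Tᵢ) = 0
T_out = Σ ṁᵢCp,ᵢTᵢ / Σ ṁᵢCp,ᵢ
      = 86685 / 1341.8 = 64.605 °C

T_out = 64.6 °C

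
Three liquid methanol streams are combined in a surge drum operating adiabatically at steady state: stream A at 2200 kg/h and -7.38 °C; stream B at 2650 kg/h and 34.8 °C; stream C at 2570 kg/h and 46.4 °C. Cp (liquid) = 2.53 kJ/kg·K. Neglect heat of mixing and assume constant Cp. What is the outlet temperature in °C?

T_out = 26.3 °C

No heat crosses the boundary, so H_out = H_in.
T_out = Σ ṁᵢCp,ᵢTᵢ / Σ ṁᵢCp,ᵢ
      = 493940 / 18773 = 26.312 °C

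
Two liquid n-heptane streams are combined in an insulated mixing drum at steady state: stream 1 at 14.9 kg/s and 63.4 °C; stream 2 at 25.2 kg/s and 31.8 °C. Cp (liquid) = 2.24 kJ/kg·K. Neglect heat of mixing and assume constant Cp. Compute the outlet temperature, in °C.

No heat crosses the boundary, so H_out = H_in.
T_out = Σ ṁᵢCp,ᵢTᵢ / Σ ṁᵢCp,ᵢ
      = 3911.1 / 89.824 = 43.542 °C

T_out = 43.5 °C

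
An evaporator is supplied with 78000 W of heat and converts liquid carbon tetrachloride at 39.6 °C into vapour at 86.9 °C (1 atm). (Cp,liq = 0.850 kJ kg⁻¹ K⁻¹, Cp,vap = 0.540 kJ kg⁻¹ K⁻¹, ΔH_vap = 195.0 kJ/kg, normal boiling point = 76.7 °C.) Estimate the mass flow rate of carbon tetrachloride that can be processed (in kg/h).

ṁ = 1210 kg/h

Δh = 0.850×(76.7−39.6) + 195.0 + 0.540×(86.9−76.7) = 232.04 kJ/kg
Q = 78000 W = 78 kJ/s = 280800 kJ/h
ṁ = Q/Δh = 280800 / 232.04 = 1210.1 kg/h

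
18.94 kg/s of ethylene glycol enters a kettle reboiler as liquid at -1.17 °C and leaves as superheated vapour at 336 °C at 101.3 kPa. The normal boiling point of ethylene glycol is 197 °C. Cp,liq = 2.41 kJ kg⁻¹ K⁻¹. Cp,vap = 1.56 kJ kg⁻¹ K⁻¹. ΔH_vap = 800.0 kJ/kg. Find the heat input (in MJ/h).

liquid -1.17→197 °C: 477.59 kJ/kg
vaporisation at 197 °C: 800 kJ/kg
vapour 197→336 °C: 216.84 kJ/kg
Δh = 477.59 + 800 + 216.84 = 1494.4 kJ/kg
Q = ṁ·Δh = 18.94 kg/s × 1494.4 kJ/kg = 28304 kJ/s
|Q| = 28304 kW = 101900 MJ/h

Q = 102000 MJ/h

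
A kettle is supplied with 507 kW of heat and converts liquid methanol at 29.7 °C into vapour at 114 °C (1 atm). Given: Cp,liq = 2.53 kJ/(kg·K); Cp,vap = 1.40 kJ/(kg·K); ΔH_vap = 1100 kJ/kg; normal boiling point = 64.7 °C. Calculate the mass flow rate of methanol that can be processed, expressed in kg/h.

ṁ = 1450 kg/h

Δh = 2.53×(64.7−29.7) + 1100 + 1.40×(114−64.7) = 1257.6 kJ/kg
Q = 507 kW = 507 kJ/s = 1.8252e+06 kJ/h
ṁ = Q/Δh = 1.8252e+06 / 1257.6 = 1451.4 kg/h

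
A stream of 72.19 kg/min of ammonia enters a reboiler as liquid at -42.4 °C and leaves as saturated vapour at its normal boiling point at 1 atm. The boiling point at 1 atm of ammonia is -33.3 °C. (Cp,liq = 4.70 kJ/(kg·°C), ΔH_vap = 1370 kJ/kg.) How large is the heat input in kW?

liquid -42.4→-33.3 °C: 42.77 kJ/kg
vaporisation at -33.3 °C: 1370 kJ/kg
Δh = 42.77 + 1370 = 1412.8 kJ/kg
Q = ṁ·Δh = 72.19 kg/min × 1412.8 kJ/kg = 101990 kJ/min
|Q| = 1699.8 kW

Q = 1700 kW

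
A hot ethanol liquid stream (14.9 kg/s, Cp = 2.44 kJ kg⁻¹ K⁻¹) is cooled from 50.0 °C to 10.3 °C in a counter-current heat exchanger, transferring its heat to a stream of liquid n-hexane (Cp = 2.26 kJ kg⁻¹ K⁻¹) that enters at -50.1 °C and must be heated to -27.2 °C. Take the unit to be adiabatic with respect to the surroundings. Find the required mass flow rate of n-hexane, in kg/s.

Heat released by hot stream: Q = 14.9 × 2.44 × (50.0 − 10.3) = 1443.3 kJ/s
Energy balance on cold side (adiabatic exchanger): Q = ṁ_c·Cp_c·(T_c,out − T_c,in)
ṁ_c = 1443.3 / [2.26 × (-27.2 − -50.1)] = 27.888 kg/s

ṁ_c = 27.9 kg/s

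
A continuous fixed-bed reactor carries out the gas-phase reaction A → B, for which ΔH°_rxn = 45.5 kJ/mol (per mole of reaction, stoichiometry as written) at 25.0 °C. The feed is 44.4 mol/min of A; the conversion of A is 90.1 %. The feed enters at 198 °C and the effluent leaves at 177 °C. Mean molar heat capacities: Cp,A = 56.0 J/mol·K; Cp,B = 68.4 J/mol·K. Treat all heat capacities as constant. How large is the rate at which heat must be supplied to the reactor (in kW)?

Q_in = 30.7 kW

Extent of reaction ξ = 0.901 × 44.4 = 40.004 mol/min
Reaction term: ξ·ΔH°_rxn = 40.004 × 45.5 = 1820.2 kJ/min
Sensible, feed 198→25 °C: -430.15 kJ/min
Outlet flows (mol/min): A 4.3956, B 40.004
Sensible, products 25→177 °C: 453.33 kJ/min
Q = ΔH = 1843.4 kJ/min = 30.723 kW
Heat supplied = 30.723 kW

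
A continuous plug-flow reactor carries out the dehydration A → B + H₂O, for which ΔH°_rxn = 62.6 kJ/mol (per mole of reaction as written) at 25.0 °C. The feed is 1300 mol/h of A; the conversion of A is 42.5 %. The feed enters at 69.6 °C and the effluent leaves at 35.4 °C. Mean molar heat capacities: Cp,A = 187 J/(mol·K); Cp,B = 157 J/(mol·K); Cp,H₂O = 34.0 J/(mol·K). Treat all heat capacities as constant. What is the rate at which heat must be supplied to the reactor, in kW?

Q_in = 7.30 kW

Extent of reaction ξ = 0.425 × 1300 = 552.5 mol/h
Reaction term: ξ·ΔH°_rxn = 552.5 × 62.6 = 34586 kJ/h
Sensible, feed 69.6→25 °C: -10842 kJ/h
Outlet flows (mol/h): A 747.5, B 552.5, H₂O 552.5
Sensible, products 25→35.4 °C: 2551.2 kJ/h
Q = ΔH = 26295 kJ/h = 7.3043 kW
Heat supplied = 7.3043 kW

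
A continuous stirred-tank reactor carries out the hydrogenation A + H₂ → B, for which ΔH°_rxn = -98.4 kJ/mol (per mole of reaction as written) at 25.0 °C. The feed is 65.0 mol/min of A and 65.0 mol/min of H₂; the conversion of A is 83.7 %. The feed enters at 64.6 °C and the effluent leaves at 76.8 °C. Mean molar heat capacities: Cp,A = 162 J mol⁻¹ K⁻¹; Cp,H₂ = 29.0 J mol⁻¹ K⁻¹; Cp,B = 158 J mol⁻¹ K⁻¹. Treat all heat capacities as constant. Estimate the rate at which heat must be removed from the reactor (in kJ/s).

Extent of reaction ξ = 0.837 × 65.0 = 54.405 mol/min
Reaction term: ξ·ΔH°_rxn = 54.405 × -98.4 = -5353.5 kJ/min
Sensible, feed 64.6→25 °C: -491.63 kJ/min
Outlet flows (mol/min): A 10.595, H₂ 10.595, B 54.405
Sensible, products 25→76.8 °C: 550.1 kJ/min
Q = ΔH = -5295 kJ/min = -88.25 kW
Heat removed = 88.25 kJ/s

Q_out = 88.2 kJ/s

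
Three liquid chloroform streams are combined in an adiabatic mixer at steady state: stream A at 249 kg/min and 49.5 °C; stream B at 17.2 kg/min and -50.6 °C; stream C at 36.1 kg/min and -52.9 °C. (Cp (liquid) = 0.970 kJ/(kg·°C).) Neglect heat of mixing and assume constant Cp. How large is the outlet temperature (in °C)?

T_out = 31.6 °C

Energy balance with Q = 0: Σ ṁᵢCp,ᵢ(T_out − Tᵢ) = 0
Σ ṁᵢCp,ᵢTᵢ = 249×0.970×49.5 + 17.2×0.970×-50.6 + 36.1×0.970×-52.9 = 9259.1
Σ ṁᵢCp,ᵢ = 249×0.970 + 17.2×0.970 + 36.1×0.970 = 293.23
T_out = 9259.1 / 293.23 = 31.576 °C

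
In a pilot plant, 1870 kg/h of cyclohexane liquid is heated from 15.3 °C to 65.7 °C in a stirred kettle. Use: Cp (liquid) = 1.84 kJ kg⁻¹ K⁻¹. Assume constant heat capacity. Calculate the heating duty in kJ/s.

Q = ṁ·Cp·ΔT = 1870 × 1.84 × (65.7 − 15.3) = 173420 kJ/h
Converting: 173420 / 3600 s = 48.171 kW

Q = 48.2 kJ/s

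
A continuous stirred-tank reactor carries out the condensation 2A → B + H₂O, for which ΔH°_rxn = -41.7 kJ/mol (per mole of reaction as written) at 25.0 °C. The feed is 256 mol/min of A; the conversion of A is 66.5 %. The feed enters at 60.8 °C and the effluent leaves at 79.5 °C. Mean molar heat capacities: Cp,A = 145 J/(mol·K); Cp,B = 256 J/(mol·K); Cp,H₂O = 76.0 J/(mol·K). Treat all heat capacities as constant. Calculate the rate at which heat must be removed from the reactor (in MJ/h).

Q_out = 160 MJ/h

Extent of reaction ξ = 0.665 × 256 / 2 = 85.12 mol/min
Reaction term: ξ·ΔH°_rxn = 85.12 × -41.7 = -3549.5 kJ/min
Sensible, feed 60.8→25 °C: -1328.9 kJ/min
Outlet flows (mol/min): A 85.76, B 85.12, H₂O 85.12
Sensible, products 25→79.5 °C: 2217.9 kJ/min
Q = ΔH = -2660.5 kJ/min = -44.342 kW
Heat removed = 159.63 MJ/h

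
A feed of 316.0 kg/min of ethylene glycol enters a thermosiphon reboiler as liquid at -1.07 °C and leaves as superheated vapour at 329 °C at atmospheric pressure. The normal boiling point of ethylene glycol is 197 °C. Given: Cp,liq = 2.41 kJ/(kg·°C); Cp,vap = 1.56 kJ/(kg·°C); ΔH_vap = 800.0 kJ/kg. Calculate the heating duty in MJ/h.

liquid -1.07→197 °C: 477.35 kJ/kg
vaporisation at 197 °C: 800 kJ/kg
vapour 197→329 °C: 205.92 kJ/kg
Δh = 477.35 + 800 + 205.92 = 1483.3 kJ/kg
Q = ṁ·Δh = 316.0 kg/min × 1483.3 kJ/kg = 468710 kJ/min
|Q| = 7811.9 kW = 28123 MJ/h

Q = 28100 MJ/h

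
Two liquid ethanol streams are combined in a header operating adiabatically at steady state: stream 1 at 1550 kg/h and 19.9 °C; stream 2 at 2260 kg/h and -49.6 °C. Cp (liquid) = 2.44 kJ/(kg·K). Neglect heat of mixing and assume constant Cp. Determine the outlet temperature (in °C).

No heat crosses the boundary, so H_out = H_in.
T_out = Σ ṁᵢCp,ᵢTᵢ / Σ ṁᵢCp,ᵢ
      = -198250 / 9296.4 = -21.326 °C

T_out = -21.3 °C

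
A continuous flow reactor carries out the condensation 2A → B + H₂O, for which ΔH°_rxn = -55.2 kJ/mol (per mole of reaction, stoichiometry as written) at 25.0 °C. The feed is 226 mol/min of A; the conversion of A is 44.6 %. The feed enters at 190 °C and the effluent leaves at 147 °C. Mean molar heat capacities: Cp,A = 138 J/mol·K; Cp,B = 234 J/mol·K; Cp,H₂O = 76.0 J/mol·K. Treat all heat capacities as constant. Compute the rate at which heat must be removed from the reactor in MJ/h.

Q_out = 235 MJ/h

Extent of reaction ξ = 0.446 × 226 / 2 = 50.398 mol/min
Reaction term: ξ·ΔH°_rxn = 50.398 × -55.2 = -2782 kJ/min
Sensible, feed 190→25 °C: -5146 kJ/min
Outlet flows (mol/min): A 125.2, B 50.398, H₂O 50.398
Sensible, products 25→147 °C: 4014 kJ/min
Q = ΔH = -3914 kJ/min = -65.233 kW
Heat removed = 234.84 MJ/h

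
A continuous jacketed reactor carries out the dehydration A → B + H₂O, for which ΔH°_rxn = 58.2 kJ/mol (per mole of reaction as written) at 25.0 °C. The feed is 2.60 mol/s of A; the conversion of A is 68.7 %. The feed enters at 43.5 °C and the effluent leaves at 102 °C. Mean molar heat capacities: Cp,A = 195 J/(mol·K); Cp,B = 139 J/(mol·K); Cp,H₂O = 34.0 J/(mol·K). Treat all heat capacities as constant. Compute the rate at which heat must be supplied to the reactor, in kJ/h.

Extent of reaction ξ = 0.687 × 2.60 = 1.7862 mol/s
Reaction term: ξ·ΔH°_rxn = 1.7862 × 58.2 = 103.96 kJ/s
Sensible, feed 43.5→25 °C: -9.3795 kJ/s
Outlet flows (mol/s): A 0.8138, B 1.7862, H₂O 1.7862
Sensible, products 25→102 °C: 36.013 kJ/s
Q = ΔH = 130.59 kJ/s = 130.59 kW
Heat supplied = 470130 kJ/h

Q_in = 470000 kJ/h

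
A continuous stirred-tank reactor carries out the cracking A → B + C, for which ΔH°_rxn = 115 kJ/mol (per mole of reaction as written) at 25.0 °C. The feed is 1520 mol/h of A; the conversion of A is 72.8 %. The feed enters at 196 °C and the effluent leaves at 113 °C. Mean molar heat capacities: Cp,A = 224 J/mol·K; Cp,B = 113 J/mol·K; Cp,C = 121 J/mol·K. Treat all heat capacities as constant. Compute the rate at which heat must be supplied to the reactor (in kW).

Extent of reaction ξ = 0.728 × 1520 = 1106.6 mol/h
Reaction term: ξ·ΔH°_rxn = 1106.6 × 115 = 127250 kJ/h
Sensible, feed 196→25 °C: -58222 kJ/h
Outlet flows (mol/h): A 413.44, B 1106.6, C 1106.6
Sensible, products 25→113 °C: 30936 kJ/h
Q = ΔH = 99968 kJ/h = 27.769 kW
Heat supplied = 27.769 kW

Q_in = 27.8 kW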